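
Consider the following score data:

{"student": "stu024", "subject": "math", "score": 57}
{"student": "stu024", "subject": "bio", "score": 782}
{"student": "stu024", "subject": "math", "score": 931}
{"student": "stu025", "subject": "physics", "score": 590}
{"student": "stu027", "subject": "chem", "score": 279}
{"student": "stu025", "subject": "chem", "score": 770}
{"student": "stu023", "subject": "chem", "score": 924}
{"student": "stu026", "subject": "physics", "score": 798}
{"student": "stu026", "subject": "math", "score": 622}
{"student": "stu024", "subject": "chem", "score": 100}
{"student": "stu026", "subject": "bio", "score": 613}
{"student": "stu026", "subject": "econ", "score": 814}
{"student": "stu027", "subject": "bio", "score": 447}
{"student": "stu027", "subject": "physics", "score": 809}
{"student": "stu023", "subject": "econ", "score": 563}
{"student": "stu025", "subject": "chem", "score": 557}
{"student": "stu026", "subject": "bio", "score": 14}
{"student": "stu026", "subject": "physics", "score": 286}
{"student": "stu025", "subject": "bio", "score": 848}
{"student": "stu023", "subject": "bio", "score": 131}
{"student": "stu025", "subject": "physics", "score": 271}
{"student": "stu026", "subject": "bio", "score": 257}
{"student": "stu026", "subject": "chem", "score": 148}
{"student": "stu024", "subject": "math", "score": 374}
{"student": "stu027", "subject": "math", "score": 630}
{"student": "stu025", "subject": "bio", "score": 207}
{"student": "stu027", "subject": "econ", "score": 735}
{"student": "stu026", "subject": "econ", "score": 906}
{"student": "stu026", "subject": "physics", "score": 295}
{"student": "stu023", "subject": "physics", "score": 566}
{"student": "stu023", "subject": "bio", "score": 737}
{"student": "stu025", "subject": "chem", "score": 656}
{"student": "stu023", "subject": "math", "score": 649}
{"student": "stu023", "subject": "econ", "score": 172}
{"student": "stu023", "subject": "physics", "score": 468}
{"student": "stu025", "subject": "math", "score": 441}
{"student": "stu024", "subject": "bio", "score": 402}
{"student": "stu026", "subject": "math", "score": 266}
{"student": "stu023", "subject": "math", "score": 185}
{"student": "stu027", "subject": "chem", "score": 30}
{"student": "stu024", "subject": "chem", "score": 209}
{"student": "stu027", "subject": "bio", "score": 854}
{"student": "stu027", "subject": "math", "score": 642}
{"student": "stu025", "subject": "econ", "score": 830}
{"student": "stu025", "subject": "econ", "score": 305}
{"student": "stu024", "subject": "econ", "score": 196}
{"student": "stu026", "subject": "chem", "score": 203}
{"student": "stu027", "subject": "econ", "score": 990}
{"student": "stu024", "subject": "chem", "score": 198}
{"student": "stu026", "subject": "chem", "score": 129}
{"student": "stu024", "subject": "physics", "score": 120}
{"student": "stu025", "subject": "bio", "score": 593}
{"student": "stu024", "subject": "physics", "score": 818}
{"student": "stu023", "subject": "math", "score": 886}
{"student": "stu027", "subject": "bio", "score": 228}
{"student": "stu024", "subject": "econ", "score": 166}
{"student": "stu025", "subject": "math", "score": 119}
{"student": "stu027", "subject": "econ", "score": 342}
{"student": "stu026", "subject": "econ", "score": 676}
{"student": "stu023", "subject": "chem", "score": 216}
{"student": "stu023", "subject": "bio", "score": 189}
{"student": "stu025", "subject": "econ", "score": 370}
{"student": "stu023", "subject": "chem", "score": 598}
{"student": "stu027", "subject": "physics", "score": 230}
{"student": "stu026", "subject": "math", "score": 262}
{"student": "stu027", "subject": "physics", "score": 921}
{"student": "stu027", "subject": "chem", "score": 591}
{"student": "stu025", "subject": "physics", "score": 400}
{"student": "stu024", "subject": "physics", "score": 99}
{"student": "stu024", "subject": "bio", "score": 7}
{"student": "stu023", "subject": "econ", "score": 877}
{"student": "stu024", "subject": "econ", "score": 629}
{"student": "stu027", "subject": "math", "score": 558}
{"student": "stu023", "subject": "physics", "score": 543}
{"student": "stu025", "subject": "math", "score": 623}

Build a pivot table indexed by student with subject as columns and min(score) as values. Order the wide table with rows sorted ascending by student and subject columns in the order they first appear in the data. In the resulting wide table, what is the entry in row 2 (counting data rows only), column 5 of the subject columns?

With rows sorted ascending by student, row 2 is student=stu024. subject columns in first-appearance order: math, bio, physics, chem, econ; column 5 is econ.
Long rows with student=stu024, subject=econ: min(196, 166, 629) = 166.

166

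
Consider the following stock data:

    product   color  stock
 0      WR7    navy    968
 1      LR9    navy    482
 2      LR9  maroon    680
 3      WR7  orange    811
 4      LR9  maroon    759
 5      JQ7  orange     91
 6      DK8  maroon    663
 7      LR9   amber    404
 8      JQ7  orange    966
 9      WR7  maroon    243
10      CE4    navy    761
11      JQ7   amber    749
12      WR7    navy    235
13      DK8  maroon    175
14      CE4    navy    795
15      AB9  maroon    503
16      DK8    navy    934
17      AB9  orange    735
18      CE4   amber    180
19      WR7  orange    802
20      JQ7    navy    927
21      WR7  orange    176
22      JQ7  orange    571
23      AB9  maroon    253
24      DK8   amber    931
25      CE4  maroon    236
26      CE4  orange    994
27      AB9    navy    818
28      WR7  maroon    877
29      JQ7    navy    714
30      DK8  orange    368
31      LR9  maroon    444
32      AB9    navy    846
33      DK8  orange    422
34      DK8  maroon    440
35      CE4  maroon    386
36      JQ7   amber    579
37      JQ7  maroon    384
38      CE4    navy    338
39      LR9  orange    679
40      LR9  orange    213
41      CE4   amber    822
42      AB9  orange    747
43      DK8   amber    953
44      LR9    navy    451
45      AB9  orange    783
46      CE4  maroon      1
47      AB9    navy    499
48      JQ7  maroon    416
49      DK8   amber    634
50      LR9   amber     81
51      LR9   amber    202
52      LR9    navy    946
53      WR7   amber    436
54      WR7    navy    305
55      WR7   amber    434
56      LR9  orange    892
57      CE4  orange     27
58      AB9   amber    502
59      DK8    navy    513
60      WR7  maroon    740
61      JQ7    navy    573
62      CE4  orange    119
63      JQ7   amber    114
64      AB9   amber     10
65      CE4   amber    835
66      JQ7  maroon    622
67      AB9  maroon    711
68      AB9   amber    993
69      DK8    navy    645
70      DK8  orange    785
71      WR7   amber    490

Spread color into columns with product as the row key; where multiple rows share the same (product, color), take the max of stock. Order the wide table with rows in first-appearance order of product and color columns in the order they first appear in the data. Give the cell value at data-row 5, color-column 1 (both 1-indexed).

With rows in first-appearance order of product, row 5 is product=CE4. color columns in first-appearance order: navy, maroon, orange, amber; column 1 is navy.
Long rows with product=CE4, color=navy: max(761, 795, 338) = 795.

795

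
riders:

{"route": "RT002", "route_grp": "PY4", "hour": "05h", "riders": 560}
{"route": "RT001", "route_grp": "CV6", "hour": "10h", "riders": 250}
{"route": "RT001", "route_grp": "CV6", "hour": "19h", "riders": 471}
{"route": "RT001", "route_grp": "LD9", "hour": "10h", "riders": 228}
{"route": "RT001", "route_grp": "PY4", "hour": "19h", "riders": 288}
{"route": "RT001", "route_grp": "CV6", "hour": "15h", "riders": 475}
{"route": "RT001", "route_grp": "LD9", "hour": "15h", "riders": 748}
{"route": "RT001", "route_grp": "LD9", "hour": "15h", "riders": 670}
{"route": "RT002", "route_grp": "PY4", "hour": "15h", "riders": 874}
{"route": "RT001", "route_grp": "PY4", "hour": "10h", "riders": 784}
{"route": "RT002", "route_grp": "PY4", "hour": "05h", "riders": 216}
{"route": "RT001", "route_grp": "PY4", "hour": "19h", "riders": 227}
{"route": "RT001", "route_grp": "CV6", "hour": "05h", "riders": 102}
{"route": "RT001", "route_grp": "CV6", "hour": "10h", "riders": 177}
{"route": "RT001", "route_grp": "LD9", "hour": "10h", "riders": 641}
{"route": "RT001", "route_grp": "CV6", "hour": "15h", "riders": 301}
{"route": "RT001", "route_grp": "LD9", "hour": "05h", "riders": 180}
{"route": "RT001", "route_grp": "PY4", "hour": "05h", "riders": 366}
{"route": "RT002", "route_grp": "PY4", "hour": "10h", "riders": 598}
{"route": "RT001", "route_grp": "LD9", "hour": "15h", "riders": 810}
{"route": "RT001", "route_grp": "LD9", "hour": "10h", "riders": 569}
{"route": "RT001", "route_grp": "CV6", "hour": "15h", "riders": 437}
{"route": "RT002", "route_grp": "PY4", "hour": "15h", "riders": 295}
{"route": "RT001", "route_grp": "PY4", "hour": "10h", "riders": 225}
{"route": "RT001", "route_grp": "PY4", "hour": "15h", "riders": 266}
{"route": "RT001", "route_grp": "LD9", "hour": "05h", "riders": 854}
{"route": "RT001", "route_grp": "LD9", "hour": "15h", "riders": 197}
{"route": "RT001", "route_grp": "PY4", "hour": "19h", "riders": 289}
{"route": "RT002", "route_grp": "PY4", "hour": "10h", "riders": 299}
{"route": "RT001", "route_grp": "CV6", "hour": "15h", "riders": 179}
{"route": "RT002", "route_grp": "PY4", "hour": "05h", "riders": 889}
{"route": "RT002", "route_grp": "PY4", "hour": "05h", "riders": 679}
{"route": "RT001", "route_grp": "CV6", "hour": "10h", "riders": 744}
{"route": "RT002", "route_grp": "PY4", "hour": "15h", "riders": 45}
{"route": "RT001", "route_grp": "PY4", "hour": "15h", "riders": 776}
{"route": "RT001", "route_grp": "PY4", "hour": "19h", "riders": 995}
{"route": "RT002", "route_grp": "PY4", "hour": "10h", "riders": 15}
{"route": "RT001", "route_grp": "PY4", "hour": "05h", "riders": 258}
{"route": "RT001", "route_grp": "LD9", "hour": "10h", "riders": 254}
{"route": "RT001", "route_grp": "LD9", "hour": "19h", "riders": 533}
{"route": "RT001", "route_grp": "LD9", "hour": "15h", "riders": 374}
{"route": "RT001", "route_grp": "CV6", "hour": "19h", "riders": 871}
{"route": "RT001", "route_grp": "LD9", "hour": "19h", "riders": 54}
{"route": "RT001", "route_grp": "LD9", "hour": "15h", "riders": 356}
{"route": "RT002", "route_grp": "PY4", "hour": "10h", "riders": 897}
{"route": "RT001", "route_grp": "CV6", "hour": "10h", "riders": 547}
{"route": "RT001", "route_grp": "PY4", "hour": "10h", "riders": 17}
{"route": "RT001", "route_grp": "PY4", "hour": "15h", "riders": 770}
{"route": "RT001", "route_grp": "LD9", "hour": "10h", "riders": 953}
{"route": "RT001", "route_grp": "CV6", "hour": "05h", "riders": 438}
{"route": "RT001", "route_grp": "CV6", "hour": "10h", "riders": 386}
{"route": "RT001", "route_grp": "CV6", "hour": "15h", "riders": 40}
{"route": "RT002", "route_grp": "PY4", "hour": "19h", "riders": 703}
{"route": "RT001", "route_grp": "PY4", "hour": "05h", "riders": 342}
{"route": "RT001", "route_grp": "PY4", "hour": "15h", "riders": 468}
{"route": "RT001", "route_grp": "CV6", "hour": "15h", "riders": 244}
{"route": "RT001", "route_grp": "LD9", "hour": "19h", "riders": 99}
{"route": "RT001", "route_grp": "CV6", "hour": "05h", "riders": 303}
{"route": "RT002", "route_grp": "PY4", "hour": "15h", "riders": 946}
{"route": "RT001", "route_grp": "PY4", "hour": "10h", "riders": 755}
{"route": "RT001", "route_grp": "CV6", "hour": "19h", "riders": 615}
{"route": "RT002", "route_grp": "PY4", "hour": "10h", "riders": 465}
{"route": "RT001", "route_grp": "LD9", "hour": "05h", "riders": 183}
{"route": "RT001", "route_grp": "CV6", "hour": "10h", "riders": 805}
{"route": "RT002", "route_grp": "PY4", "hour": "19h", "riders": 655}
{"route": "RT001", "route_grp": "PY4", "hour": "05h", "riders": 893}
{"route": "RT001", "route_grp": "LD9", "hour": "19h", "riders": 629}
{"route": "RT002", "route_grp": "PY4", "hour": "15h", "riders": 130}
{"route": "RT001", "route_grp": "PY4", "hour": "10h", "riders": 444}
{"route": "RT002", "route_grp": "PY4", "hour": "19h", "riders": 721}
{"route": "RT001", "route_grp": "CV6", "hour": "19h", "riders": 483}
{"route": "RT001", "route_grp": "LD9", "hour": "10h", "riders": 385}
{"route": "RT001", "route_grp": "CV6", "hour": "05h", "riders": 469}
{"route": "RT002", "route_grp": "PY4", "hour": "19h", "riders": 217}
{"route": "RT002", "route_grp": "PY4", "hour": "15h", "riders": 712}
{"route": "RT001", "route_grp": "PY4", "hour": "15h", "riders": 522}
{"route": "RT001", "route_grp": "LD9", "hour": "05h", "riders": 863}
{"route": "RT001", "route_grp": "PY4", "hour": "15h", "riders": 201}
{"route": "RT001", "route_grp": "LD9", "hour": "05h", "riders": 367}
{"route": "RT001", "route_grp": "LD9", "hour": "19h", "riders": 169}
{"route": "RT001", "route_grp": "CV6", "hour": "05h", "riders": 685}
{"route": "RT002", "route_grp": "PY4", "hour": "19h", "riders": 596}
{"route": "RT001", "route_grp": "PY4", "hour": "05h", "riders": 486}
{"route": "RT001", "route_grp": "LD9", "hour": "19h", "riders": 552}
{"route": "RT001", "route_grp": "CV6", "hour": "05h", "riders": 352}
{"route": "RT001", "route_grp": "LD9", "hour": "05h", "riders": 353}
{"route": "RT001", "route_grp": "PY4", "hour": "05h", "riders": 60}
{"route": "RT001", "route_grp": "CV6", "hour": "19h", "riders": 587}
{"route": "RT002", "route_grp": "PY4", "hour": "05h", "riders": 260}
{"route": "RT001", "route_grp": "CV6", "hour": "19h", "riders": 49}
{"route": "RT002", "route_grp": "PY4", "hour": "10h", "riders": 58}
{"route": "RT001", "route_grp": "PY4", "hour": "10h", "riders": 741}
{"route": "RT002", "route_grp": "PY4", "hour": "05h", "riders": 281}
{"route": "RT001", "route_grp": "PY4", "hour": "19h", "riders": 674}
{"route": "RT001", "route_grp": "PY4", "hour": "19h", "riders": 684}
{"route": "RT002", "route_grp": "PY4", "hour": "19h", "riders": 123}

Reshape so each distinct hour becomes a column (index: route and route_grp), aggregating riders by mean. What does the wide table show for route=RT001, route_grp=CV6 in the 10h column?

Rows with route=RT001, route_grp=CV6 and hour=10h: riders values are 250, 177, 744, 547, 386, 805.
(250 + 177 + 744 + 547 + 386 + 805) / 6 = 484.83.

484.83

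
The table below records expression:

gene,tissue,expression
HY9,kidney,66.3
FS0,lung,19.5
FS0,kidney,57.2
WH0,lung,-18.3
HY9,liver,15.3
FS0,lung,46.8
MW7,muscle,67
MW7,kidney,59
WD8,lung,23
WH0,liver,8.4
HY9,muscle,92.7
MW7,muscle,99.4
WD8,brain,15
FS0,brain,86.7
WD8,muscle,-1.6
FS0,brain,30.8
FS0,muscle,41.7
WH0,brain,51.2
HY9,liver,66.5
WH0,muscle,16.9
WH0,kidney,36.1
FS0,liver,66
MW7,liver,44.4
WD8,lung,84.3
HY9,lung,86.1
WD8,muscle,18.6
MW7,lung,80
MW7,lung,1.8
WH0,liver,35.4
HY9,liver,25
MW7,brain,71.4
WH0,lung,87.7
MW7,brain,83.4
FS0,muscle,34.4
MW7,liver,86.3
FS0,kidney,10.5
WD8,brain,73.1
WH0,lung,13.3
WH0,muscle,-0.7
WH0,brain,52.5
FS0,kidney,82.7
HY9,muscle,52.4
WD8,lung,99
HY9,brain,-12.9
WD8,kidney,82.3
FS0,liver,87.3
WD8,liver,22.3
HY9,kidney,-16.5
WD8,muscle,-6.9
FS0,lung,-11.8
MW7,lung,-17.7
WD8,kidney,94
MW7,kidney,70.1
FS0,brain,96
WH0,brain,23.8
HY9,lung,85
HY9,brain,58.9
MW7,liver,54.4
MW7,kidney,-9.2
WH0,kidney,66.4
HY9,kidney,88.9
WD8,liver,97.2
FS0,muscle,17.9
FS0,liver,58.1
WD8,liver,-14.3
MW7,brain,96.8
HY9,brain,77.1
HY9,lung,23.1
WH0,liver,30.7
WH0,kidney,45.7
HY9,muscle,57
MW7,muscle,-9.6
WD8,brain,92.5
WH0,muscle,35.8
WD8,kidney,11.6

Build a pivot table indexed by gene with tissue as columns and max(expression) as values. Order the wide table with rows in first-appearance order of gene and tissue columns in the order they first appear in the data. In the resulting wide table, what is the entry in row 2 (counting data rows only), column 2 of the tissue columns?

With rows in first-appearance order of gene, row 2 is gene=FS0. tissue columns in first-appearance order: kidney, lung, liver, muscle, brain; column 2 is lung.
Long rows with gene=FS0, tissue=lung: max(19.5, 46.8, -11.8) = 46.8.

46.8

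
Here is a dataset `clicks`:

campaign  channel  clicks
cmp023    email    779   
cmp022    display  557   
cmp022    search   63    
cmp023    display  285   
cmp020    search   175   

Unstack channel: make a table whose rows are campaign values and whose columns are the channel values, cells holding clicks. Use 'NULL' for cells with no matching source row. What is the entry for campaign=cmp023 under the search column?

NULL

No long-format row has campaign=cmp023 and channel=search, so the cell is NULL.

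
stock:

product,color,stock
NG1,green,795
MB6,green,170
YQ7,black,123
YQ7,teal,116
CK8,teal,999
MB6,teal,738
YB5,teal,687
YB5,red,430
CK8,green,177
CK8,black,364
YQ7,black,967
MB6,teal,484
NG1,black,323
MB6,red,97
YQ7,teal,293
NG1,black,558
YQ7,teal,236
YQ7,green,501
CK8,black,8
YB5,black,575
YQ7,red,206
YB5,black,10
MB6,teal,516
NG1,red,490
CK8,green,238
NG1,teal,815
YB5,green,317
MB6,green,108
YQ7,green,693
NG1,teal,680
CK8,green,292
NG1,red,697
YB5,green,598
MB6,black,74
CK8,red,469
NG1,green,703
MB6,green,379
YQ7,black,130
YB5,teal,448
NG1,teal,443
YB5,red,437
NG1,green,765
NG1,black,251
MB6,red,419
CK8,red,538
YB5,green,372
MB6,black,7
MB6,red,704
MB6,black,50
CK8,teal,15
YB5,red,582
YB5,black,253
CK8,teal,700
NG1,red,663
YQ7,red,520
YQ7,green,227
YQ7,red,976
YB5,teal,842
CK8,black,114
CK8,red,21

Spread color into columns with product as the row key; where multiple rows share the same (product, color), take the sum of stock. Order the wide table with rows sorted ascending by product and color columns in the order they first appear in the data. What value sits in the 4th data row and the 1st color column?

With rows sorted ascending by product, row 4 is product=YB5. color columns in first-appearance order: green, black, teal, red; column 1 is green.
Long rows with product=YB5, color=green: 317 + 598 + 372 = 1287.

1287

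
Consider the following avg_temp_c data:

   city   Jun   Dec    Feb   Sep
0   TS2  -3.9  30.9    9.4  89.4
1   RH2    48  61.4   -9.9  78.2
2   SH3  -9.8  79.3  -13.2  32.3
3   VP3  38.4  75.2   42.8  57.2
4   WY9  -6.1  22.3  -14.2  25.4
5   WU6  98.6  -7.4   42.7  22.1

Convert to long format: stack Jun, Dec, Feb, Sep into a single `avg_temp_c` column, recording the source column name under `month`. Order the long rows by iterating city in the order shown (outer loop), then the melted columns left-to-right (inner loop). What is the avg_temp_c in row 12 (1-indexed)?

32.3

24 rows total (6 × 4). Row 12: index ⌊(12-1)/4⌋ = 2 into city → SH3; (12-1) mod 4 = 3 into the melted columns → Sep.
So row 12 is (SH3, Sep, 32.3); avg_temp_c = 32.3.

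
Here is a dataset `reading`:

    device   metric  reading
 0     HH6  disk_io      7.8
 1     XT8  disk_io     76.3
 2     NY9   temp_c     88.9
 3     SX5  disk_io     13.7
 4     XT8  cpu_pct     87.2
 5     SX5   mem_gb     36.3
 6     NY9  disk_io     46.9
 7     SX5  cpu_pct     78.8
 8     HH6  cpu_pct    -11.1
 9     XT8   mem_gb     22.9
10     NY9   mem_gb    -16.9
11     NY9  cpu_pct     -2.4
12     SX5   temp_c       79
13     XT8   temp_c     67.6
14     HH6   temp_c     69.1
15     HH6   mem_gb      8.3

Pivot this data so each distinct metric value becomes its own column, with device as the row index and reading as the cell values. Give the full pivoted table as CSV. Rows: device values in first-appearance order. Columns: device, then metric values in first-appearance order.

Columns: device plus the 4 distinct metric values (disk_io, temp_c, cpu_pct, mem_gb).
For example, row HH6 column disk_io takes reading=7.8 from the long row (HH6, disk_io).

device,disk_io,temp_c,cpu_pct,mem_gb
HH6,7.8,69.1,-11.1,8.3
XT8,76.3,67.6,87.2,22.9
NY9,46.9,88.9,-2.4,-16.9
SX5,13.7,79,78.8,36.3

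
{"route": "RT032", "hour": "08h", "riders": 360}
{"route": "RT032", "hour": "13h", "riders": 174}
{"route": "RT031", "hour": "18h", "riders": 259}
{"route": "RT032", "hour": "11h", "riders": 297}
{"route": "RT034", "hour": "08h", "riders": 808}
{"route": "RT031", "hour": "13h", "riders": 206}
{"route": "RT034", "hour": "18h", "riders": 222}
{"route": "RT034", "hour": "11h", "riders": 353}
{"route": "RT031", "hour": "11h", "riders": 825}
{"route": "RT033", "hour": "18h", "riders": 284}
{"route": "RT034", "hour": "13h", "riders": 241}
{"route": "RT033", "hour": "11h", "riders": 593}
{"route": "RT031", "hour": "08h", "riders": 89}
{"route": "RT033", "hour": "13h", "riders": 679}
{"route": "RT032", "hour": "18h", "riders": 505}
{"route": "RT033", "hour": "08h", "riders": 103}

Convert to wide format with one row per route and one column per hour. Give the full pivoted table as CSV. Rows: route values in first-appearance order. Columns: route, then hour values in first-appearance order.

route,08h,13h,18h,11h
RT032,360,174,505,297
RT031,89,206,259,825
RT034,808,241,222,353
RT033,103,679,284,593

Columns: route plus the 4 distinct hour values (08h, 13h, 18h, 11h).
For example, row RT032 column 08h takes riders=360 from the long row (RT032, 08h).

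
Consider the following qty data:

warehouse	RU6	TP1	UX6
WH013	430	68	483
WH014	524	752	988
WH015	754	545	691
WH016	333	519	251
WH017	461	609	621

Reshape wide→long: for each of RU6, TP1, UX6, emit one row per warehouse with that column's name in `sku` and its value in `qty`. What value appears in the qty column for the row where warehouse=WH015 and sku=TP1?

Unpivoting turns each (warehouse, wide-column) pair into one long row.
The wide cell at row WH015, column TP1 holds 545, so the long row (WH015, TP1) has qty=545.

545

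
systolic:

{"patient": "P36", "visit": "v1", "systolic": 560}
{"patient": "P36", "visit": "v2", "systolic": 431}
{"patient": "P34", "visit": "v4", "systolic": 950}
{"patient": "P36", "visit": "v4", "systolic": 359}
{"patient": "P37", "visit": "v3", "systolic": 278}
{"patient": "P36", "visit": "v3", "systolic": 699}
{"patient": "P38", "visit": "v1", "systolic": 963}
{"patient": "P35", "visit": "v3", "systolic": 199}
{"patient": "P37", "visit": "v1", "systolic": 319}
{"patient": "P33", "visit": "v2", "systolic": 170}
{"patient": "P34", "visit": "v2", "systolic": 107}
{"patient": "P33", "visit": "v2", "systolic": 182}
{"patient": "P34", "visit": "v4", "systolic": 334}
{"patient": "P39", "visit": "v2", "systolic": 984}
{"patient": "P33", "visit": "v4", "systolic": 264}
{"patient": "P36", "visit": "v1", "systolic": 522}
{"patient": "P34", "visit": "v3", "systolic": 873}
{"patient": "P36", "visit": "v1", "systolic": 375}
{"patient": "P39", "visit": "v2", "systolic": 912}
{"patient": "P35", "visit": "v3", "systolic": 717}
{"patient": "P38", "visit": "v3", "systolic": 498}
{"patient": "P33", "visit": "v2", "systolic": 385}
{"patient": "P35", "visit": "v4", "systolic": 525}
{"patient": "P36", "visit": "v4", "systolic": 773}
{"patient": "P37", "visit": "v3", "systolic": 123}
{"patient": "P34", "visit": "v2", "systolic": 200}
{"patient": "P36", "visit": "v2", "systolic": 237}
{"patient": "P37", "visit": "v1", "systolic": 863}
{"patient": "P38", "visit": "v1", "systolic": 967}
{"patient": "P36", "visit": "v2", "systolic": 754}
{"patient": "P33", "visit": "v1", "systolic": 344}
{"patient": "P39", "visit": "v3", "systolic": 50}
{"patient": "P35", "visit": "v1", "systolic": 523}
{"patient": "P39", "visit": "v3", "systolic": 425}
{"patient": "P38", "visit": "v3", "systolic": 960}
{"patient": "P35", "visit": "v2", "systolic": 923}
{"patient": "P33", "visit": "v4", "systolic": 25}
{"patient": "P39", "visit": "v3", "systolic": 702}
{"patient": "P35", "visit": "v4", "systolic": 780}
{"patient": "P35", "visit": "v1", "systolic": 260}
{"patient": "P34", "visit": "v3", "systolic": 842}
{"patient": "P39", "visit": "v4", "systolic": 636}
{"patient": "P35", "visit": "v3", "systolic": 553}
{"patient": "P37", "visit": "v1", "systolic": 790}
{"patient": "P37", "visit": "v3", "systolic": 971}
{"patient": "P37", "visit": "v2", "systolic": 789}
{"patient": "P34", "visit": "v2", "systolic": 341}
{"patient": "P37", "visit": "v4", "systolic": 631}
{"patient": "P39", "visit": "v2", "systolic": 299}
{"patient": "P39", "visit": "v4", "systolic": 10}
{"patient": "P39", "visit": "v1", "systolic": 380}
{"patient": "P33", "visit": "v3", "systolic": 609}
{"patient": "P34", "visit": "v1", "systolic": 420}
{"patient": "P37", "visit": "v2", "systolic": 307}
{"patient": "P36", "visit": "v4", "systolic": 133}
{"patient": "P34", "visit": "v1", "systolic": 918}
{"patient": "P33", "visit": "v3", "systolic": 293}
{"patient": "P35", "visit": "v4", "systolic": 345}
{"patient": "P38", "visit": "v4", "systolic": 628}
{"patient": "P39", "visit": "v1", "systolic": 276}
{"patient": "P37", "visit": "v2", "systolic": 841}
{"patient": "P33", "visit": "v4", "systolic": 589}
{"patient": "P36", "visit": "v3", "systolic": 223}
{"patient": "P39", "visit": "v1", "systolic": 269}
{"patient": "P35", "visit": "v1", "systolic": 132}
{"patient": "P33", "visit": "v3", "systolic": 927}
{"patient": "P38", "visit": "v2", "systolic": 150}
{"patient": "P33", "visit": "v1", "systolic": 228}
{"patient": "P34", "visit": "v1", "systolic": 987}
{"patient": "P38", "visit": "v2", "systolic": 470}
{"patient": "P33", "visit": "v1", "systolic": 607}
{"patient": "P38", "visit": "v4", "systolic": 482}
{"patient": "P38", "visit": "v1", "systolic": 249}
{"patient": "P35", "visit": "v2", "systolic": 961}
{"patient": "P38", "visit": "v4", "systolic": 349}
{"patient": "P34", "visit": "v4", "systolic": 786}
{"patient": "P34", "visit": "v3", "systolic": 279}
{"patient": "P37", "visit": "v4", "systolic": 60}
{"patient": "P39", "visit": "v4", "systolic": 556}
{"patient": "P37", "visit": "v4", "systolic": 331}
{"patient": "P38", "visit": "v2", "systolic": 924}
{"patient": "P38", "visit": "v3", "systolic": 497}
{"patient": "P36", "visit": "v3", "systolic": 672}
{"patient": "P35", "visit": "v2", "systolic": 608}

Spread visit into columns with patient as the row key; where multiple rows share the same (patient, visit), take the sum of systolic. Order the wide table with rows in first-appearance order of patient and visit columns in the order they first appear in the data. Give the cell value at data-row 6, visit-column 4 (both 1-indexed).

1829

With rows in first-appearance order of patient, row 6 is patient=P33. visit columns in first-appearance order: v1, v2, v4, v3; column 4 is v3.
Long rows with patient=P33, visit=v3: 609 + 293 + 927 = 1829.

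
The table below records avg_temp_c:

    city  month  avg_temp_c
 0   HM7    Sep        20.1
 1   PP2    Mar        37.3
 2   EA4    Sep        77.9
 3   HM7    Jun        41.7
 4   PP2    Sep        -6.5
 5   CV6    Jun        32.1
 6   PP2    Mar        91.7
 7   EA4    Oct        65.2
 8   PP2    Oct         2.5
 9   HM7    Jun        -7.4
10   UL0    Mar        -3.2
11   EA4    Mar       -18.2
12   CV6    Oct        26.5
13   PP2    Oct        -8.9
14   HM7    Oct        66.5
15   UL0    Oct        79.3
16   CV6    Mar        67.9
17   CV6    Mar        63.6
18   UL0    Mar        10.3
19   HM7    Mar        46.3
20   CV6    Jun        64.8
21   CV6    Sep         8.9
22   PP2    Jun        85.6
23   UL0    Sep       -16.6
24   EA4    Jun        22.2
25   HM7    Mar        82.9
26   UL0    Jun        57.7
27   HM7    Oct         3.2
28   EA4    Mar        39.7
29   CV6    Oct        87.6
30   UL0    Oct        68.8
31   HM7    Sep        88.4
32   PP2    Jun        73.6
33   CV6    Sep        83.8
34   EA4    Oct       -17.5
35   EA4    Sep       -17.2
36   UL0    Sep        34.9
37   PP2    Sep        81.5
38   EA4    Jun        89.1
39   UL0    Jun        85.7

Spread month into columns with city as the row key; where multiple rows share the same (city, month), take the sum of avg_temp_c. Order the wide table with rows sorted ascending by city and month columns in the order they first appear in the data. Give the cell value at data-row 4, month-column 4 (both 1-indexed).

With rows sorted ascending by city, row 4 is city=PP2. month columns in first-appearance order: Sep, Mar, Jun, Oct; column 4 is Oct.
Long rows with city=PP2, month=Oct: 2.5 + -8.9 = -6.4.

-6.4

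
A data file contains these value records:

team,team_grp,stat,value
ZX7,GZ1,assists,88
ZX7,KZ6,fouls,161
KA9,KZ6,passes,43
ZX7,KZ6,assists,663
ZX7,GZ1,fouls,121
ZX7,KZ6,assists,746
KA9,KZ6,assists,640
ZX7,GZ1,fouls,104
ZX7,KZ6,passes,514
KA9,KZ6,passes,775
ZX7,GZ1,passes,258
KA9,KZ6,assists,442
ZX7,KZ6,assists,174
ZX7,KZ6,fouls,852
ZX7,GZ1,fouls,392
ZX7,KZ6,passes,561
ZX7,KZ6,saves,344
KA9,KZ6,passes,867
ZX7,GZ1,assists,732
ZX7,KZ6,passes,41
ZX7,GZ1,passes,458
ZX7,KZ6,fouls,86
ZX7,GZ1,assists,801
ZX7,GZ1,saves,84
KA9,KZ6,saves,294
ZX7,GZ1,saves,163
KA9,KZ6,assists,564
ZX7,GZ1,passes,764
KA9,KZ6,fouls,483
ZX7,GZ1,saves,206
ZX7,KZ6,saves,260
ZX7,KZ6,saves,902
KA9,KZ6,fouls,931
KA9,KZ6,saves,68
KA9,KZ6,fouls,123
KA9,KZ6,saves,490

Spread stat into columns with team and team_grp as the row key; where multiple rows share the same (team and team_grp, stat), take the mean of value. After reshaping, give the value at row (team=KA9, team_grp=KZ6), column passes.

561.67

Rows with team=KA9, team_grp=KZ6 and stat=passes: value values are 43, 775, 867.
(43 + 775 + 867) / 3 = 561.67.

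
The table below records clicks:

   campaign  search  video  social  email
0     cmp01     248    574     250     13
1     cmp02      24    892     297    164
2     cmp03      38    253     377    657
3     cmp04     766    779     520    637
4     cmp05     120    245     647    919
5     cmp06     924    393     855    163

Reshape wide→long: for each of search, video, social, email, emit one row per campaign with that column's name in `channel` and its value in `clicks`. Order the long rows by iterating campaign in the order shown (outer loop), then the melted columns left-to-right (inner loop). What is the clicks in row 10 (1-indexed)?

24 rows total (6 × 4). Row 10: index ⌊(10-1)/4⌋ = 2 into campaign → cmp03; (10-1) mod 4 = 1 into the melted columns → video.
So row 10 is (cmp03, video, 253); clicks = 253.

253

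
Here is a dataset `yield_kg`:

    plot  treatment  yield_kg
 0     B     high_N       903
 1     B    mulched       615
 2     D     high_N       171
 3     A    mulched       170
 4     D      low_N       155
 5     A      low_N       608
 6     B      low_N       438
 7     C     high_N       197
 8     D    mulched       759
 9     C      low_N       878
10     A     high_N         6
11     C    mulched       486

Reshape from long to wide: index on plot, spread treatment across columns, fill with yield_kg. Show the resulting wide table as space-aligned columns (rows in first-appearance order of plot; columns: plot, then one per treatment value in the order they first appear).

Columns: plot plus the 3 distinct treatment values (high_N, mulched, low_N).
For example, row B column high_N takes yield_kg=903 from the long row (B, high_N).

plot  high_N  mulched  low_N
B     903     615      438  
D     171     759      155  
A     6       170      608  
C     197     486      878  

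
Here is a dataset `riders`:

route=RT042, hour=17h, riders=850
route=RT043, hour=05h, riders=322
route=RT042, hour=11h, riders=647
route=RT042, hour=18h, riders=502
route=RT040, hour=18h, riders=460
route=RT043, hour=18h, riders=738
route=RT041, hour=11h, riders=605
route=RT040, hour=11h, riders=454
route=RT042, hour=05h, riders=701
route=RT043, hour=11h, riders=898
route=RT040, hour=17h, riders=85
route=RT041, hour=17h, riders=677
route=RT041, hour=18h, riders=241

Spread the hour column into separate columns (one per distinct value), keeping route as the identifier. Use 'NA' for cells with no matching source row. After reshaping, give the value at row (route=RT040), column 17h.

The long row with route=RT040, hour=17h has riders=85.

85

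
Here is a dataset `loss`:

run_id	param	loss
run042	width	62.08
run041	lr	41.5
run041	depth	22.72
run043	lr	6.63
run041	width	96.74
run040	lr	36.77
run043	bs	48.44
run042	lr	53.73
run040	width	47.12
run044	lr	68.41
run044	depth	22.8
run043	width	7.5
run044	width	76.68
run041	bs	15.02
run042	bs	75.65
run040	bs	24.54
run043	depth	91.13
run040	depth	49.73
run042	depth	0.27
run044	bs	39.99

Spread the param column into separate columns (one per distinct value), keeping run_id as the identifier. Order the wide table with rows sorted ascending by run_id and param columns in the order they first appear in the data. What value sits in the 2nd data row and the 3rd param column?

With rows sorted ascending by run_id, row 2 is run_id=run041. param columns in first-appearance order: width, lr, depth, bs; column 3 is depth.
Long rows with run_id=run041, param=depth: loss = 22.72.

22.72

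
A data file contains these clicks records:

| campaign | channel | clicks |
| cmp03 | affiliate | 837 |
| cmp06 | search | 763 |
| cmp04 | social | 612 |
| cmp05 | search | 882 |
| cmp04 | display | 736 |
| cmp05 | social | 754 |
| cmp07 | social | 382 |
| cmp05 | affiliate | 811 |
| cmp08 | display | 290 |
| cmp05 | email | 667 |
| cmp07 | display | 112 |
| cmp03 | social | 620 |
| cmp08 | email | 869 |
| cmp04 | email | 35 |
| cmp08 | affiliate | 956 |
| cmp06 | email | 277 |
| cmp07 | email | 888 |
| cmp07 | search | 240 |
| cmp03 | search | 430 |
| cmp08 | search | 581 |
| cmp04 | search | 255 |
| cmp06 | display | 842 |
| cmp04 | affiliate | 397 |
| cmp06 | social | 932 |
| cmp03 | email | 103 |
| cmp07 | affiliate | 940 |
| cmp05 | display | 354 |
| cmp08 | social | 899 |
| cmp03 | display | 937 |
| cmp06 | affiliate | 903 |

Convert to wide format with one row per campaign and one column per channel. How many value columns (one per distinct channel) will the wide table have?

5

5 distinct channel values: display, social, search, affiliate, email.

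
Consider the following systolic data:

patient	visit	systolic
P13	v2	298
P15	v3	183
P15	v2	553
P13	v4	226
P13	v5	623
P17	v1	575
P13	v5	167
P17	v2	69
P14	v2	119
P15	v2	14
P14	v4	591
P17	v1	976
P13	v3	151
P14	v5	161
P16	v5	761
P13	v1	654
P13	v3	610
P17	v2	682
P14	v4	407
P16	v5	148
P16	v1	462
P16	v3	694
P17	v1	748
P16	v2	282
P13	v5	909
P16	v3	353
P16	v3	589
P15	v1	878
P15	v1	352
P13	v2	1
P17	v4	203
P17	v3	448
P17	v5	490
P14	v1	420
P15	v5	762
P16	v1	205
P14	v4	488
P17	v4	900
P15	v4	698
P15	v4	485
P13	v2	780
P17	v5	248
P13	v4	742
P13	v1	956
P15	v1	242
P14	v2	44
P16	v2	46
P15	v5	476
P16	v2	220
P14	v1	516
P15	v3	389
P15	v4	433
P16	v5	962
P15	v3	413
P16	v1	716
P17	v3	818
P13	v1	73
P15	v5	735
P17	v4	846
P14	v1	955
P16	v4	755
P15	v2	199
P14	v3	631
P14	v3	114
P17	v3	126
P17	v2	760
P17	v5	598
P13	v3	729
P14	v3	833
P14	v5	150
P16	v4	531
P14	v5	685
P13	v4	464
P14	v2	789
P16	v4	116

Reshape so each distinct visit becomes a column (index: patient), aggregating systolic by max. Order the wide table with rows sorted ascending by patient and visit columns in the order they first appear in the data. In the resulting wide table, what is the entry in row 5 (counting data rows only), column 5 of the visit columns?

976

With rows sorted ascending by patient, row 5 is patient=P17. visit columns in first-appearance order: v2, v3, v4, v5, v1; column 5 is v1.
Long rows with patient=P17, visit=v1: max(575, 976, 748) = 976.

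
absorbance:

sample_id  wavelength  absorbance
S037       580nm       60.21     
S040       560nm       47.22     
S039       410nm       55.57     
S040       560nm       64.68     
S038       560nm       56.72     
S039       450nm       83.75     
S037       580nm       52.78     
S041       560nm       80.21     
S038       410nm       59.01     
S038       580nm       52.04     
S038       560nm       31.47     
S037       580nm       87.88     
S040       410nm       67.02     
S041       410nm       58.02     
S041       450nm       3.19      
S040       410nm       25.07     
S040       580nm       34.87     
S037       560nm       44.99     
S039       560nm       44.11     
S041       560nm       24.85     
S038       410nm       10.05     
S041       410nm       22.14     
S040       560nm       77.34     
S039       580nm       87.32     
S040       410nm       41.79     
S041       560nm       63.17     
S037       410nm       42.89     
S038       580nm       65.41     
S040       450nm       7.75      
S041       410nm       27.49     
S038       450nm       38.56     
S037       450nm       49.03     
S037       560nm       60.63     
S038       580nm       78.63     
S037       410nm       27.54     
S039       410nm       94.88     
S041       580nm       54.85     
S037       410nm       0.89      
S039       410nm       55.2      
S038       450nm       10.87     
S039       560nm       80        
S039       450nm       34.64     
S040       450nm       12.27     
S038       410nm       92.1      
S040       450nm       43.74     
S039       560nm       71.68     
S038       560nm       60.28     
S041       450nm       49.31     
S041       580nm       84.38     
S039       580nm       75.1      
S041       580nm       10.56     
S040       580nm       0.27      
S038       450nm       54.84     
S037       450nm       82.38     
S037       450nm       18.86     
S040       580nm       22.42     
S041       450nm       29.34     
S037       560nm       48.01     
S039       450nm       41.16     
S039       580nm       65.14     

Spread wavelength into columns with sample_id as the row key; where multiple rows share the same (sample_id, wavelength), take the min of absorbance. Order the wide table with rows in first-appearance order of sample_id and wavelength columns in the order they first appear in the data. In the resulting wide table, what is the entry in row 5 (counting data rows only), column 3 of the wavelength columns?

22.14

With rows in first-appearance order of sample_id, row 5 is sample_id=S041. wavelength columns in first-appearance order: 580nm, 560nm, 410nm, 450nm; column 3 is 410nm.
Long rows with sample_id=S041, wavelength=410nm: min(58.02, 22.14, 27.49) = 22.14.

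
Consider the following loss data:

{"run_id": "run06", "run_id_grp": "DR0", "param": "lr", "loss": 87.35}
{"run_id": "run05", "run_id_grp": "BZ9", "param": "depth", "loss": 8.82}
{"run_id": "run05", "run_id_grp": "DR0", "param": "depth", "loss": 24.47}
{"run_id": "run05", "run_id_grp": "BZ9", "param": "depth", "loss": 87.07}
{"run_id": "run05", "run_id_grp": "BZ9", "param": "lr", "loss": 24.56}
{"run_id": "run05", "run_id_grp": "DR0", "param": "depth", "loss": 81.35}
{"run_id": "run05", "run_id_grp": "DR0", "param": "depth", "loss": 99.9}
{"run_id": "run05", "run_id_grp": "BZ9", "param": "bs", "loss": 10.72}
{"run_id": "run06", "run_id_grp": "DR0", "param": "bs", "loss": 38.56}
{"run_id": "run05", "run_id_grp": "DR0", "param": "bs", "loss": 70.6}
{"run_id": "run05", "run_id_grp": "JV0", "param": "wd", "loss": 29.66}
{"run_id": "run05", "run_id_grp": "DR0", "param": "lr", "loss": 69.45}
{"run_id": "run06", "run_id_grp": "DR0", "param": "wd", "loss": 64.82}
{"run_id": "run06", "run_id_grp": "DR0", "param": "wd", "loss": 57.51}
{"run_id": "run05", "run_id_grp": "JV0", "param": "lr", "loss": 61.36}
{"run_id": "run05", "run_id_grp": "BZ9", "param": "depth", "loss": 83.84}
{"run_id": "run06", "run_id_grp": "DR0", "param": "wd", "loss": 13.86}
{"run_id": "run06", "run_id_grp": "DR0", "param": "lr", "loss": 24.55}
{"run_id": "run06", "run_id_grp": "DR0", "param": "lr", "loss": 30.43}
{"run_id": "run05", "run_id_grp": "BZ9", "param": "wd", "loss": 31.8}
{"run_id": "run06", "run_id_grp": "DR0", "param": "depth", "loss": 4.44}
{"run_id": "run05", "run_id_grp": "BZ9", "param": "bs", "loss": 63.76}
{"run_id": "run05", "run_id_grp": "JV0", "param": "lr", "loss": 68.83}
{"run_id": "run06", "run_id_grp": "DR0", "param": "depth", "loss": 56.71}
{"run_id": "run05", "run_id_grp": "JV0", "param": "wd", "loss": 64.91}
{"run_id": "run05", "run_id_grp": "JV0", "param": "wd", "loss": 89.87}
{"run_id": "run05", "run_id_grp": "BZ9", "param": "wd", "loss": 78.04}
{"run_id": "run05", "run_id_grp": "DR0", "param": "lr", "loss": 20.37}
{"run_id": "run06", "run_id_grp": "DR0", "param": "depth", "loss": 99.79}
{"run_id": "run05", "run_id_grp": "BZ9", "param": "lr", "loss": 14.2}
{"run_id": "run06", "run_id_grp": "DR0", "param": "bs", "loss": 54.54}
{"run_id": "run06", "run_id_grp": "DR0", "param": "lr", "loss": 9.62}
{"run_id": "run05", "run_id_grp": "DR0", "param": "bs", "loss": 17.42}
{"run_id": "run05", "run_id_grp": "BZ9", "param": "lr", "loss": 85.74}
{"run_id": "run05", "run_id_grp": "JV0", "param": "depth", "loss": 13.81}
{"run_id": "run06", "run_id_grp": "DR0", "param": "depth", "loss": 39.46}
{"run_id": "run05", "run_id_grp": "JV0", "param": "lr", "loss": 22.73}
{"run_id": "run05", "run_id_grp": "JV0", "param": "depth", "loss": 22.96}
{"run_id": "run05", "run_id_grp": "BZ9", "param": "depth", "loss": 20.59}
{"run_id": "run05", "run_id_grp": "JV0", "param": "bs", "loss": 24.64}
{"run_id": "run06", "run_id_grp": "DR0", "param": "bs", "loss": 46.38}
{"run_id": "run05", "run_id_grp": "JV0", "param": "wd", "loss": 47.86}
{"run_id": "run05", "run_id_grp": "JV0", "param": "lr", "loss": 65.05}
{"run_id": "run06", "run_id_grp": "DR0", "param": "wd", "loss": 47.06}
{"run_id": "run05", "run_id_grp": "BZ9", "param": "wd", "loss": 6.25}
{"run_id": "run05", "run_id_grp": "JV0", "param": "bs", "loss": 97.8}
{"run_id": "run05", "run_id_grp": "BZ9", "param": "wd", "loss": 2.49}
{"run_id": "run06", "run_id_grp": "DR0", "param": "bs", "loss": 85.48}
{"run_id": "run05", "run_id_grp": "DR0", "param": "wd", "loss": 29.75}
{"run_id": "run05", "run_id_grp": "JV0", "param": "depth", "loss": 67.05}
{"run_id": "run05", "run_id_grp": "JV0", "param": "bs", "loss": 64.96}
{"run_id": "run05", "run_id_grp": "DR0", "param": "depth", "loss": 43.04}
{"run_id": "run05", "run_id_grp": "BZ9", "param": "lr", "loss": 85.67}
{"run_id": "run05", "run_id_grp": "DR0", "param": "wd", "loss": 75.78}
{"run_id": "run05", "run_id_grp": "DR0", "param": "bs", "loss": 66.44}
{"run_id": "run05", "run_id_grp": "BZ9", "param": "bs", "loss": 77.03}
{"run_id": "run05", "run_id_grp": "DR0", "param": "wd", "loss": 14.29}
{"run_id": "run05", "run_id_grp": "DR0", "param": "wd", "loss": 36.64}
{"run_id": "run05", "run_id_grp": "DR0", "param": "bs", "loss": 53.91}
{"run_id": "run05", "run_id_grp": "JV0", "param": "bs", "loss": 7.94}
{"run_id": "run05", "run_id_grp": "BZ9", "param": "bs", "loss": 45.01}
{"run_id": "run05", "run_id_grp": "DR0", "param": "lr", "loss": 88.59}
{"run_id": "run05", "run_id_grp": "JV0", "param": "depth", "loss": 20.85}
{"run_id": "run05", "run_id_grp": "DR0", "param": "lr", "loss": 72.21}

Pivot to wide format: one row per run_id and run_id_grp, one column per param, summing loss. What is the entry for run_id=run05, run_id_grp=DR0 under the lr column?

250.62

Rows with run_id=run05, run_id_grp=DR0 and param=lr: loss values are 69.45, 20.37, 88.59, 72.21.
69.45 + 20.37 + 88.59 + 72.21 = 250.62.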